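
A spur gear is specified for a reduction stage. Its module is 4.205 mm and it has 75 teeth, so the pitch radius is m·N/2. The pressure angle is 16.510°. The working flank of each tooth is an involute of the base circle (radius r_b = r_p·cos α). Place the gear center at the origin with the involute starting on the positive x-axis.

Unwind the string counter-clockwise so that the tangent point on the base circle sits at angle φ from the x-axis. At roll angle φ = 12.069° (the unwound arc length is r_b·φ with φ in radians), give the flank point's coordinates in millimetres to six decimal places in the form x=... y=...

x=154.503077 y=0.468930

pitch radius r_p = m·N/2 = 4.205·75/2 = 157.687500
base radius r_b = r_p·cos α = 157.687500·cos 16.510° = 151.186068
roll angle φ = 12.069° = 0.21064379 rad
x = r_b·(cos φ + φ·sin φ) = 151.186068·(0.97789651 + 0.21064379·0.20908950) = 154.503077
y = r_b·(sin φ − φ·cos φ) = 151.186068·(0.20908950 − 0.21064379·0.97789651) = 0.468930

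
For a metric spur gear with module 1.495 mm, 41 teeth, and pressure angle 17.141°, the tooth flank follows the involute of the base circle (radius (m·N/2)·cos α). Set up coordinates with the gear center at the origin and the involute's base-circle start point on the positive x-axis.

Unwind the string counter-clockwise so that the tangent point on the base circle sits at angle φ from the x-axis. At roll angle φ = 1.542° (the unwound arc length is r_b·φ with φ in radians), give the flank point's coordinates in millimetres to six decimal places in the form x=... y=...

pitch radius r_p = m·N/2 = 1.495·41/2 = 30.647500
base radius r_b = r_p·cos α = 30.647500·cos 17.141° = 29.286210
roll angle φ = 1.542° = 0.02691298 rad
x = r_b·(cos φ + φ·sin φ) = 29.286210·(0.99963787 + 0.02691298·0.02690973) = 29.296815
y = r_b·(sin φ − φ·cos φ) = 29.286210·(0.02690973 − 0.02691298·0.99963787) = 0.000190

x=29.296815 y=0.000190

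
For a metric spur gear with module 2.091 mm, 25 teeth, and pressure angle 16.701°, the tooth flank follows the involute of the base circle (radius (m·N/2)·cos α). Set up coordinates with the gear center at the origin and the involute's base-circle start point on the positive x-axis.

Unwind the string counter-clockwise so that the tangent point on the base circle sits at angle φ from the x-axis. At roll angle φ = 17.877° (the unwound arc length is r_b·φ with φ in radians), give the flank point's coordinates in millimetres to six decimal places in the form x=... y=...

x=26.224055 y=0.251020

pitch radius r_p = m·N/2 = 2.091·25/2 = 26.137500
base radius r_b = r_p·cos α = 26.137500·cos 16.701° = 25.034954
roll angle φ = 17.877° = 0.31201251 rad
x = r_b·(cos φ + φ·sin φ) = 25.034954·(0.95171771 + 0.31201251·0.30697460) = 26.224055
y = r_b·(sin φ − φ·cos φ) = 25.034954·(0.30697460 − 0.31201251·0.95171771) = 0.251020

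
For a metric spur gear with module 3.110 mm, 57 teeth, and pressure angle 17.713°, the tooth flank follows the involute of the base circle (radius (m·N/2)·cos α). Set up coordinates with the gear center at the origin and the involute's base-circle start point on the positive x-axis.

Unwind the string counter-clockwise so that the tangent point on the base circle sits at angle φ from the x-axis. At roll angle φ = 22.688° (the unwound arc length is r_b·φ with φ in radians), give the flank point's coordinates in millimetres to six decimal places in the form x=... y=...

x=90.795365 y=1.720231

pitch radius r_p = m·N/2 = 3.110·57/2 = 88.635000
base radius r_b = r_p·cos α = 88.635000·cos 17.713° = 84.433034
roll angle φ = 22.688° = 0.39598030 rad
x = r_b·(cos φ + φ·sin φ) = 84.433034·(0.92261889 + 0.39598030·0.38571282) = 90.795365
y = r_b·(sin φ − φ·cos φ) = 84.433034·(0.38571282 − 0.39598030·0.92261889) = 1.720231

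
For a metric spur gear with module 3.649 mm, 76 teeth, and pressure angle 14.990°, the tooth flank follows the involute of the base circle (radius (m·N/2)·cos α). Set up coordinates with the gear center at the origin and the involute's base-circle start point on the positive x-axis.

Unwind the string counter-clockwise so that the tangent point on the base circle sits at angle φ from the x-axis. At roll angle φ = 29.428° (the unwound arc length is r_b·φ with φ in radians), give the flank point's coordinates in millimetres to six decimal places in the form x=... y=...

x=150.462479 y=5.891344

pitch radius r_p = m·N/2 = 3.649·76/2 = 138.662000
base radius r_b = r_p·cos α = 138.662000·cos 14.990° = 133.943469
roll angle φ = 29.428° = 0.51361549 rad
x = r_b·(cos φ + φ·sin φ) = 133.943469·(0.87097381 + 0.51361549·0.49132945) = 150.462479
y = r_b·(sin φ − φ·cos φ) = 133.943469·(0.49132945 − 0.51361549·0.87097381) = 5.891344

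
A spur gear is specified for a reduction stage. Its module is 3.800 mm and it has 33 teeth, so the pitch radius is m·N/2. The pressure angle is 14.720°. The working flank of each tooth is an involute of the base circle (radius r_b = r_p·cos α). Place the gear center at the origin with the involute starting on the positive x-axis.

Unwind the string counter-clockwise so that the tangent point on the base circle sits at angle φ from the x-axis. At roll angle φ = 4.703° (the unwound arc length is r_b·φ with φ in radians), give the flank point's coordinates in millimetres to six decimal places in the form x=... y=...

pitch radius r_p = m·N/2 = 3.800·33/2 = 62.700000
base radius r_b = r_p·cos α = 62.700000·cos 14.720° = 60.642131
roll angle φ = 4.703° = 0.08208283 rad
x = r_b·(cos φ + φ·sin φ) = 60.642131·(0.99663310 + 0.08208283·0.08199069) = 60.846078
y = r_b·(sin φ − φ·cos φ) = 60.642131·(0.08199069 − 0.08208283·0.99663310) = 0.011172

x=60.846078 y=0.011172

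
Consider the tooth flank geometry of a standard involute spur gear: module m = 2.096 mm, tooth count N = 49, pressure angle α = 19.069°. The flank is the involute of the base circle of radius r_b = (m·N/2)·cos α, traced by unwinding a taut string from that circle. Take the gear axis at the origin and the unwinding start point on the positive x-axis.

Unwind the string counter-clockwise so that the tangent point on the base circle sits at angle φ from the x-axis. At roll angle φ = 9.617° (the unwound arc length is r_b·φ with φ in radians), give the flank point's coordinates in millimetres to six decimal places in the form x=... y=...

pitch radius r_p = m·N/2 = 2.096·49/2 = 51.352000
base radius r_b = r_p·cos α = 51.352000·cos 19.069° = 48.534101
roll angle φ = 9.617° = 0.16784831 rad
x = r_b·(cos φ + φ·sin φ) = 48.534101·(0.98594651 + 0.16784831·0.16706129) = 49.212970
y = r_b·(sin φ − φ·cos φ) = 48.534101·(0.16706129 − 0.16784831·0.98594651) = 0.076287

x=49.212970 y=0.076287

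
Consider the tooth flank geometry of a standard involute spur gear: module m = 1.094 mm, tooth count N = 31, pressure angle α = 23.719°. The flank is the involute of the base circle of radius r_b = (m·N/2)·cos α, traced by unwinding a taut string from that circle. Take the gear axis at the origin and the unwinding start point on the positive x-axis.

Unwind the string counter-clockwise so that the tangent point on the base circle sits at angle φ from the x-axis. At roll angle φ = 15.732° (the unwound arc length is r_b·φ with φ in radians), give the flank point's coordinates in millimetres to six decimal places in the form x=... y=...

x=16.098858 y=0.106318

pitch radius r_p = m·N/2 = 1.094·31/2 = 16.957000
base radius r_b = r_p·cos α = 16.957000·cos 23.719° = 15.524630
roll angle φ = 15.732° = 0.27457520 rad
x = r_b·(cos φ + φ·sin φ) = 15.524630·(0.96254046 + 0.27457520·0.27113807) = 16.098858
y = r_b·(sin φ − φ·cos φ) = 15.524630·(0.27113807 − 0.27457520·0.96254046) = 0.106318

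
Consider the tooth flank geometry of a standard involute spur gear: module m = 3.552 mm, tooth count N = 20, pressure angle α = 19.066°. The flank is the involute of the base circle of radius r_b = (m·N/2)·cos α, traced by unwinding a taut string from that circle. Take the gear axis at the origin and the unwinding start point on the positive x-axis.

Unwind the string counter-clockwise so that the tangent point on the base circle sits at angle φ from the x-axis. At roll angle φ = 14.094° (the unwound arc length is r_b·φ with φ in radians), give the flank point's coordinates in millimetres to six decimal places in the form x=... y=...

pitch radius r_p = m·N/2 = 3.552·20/2 = 35.520000
base radius r_b = r_p·cos α = 35.520000·cos 19.066° = 33.571477
roll angle φ = 14.094° = 0.24598670 rad
x = r_b·(cos φ + φ·sin φ) = 33.571477·(0.96989752 + 0.24598670·0.24351345) = 34.571859
y = r_b·(sin φ − φ·cos φ) = 33.571477·(0.24351345 − 0.24598670·0.96989752) = 0.165559

x=34.571859 y=0.165559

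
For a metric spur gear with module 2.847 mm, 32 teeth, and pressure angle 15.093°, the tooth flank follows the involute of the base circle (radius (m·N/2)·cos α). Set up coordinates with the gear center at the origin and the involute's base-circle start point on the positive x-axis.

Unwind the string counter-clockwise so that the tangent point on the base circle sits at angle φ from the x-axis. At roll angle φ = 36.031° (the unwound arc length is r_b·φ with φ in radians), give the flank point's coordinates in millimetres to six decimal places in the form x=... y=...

pitch radius r_p = m·N/2 = 2.847·32/2 = 45.552000
base radius r_b = r_p·cos α = 45.552000·cos 15.093° = 43.980659
roll angle φ = 36.031° = 0.62885958 rad
x = r_b·(cos φ + φ·sin φ) = 43.980659·(0.80869885 + 0.62885958·0.58822289) = 51.835976
y = r_b·(sin φ − φ·cos φ) = 43.980659·(0.58822289 − 0.62885958·0.80869885) = 3.503713

x=51.835976 y=3.503713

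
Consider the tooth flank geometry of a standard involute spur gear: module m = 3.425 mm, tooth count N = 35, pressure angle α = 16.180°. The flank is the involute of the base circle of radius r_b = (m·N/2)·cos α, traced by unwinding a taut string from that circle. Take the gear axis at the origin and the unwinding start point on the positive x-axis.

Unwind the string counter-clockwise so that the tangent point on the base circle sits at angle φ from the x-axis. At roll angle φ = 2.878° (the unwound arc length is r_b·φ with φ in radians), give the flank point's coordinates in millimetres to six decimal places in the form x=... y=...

pitch radius r_p = m·N/2 = 3.425·35/2 = 59.937500
base radius r_b = r_p·cos α = 59.937500·cos 16.180° = 57.563436
roll angle φ = 2.878° = 0.05023058 rad
x = r_b·(cos φ + φ·sin φ) = 57.563436·(0.99873871 + 0.05023058·0.05020946) = 57.636010
y = r_b·(sin φ − φ·cos φ) = 57.563436·(0.05020946 − 0.05023058·0.99873871) = 0.002431

x=57.636010 y=0.002431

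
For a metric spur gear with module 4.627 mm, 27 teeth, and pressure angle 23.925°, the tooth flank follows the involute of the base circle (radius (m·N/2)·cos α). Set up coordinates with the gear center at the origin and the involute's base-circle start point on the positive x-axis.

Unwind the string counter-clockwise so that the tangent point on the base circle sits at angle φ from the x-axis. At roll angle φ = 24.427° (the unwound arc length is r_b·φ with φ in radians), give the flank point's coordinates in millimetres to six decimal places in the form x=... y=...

pitch radius r_p = m·N/2 = 4.627·27/2 = 62.464500
base radius r_b = r_p·cos α = 62.464500·cos 23.925° = 57.097369
roll angle φ = 24.427° = 0.42633158 rad
x = r_b·(cos φ + φ·sin φ) = 57.097369·(0.91048889 + 0.42633158·0.41353353) = 62.052923
y = r_b·(sin φ − φ·cos φ) = 57.097369·(0.41353353 − 0.42633158·0.91048889) = 1.448182

x=62.052923 y=1.448182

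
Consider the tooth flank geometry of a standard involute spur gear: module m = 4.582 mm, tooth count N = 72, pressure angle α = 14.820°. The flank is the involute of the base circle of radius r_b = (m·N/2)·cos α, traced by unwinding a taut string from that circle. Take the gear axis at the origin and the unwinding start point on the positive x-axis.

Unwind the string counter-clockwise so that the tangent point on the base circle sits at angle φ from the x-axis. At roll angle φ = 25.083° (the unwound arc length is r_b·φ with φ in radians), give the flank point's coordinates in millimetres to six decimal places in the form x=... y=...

x=174.021218 y=4.374895

pitch radius r_p = m·N/2 = 4.582·72/2 = 164.952000
base radius r_b = r_p·cos α = 164.952000·cos 14.820° = 159.464734
roll angle φ = 25.083° = 0.43778094 rad
x = r_b·(cos φ + φ·sin φ) = 159.464734·(0.90569462 + 0.43778094·0.42393072) = 174.021218
y = r_b·(sin φ − φ·cos φ) = 159.464734·(0.42393072 − 0.43778094·0.90569462) = 4.374895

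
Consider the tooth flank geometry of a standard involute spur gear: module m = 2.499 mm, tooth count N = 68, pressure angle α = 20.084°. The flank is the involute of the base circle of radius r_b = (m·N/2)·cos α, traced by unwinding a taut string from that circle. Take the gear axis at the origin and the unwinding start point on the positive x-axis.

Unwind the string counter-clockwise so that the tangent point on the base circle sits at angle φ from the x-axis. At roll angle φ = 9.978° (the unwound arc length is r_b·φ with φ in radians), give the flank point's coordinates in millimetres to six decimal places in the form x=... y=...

x=81.000144 y=0.140063

pitch radius r_p = m·N/2 = 2.499·68/2 = 84.966000
base radius r_b = r_p·cos α = 84.966000·cos 20.084° = 79.799233
roll angle φ = 9.978° = 0.17414895 rad
x = r_b·(cos φ + φ·sin φ) = 79.799233·(0.98487436 + 0.17414895·0.17327003) = 81.000144
y = r_b·(sin φ − φ·cos φ) = 79.799233·(0.17327003 − 0.17414895·0.98487436) = 0.140063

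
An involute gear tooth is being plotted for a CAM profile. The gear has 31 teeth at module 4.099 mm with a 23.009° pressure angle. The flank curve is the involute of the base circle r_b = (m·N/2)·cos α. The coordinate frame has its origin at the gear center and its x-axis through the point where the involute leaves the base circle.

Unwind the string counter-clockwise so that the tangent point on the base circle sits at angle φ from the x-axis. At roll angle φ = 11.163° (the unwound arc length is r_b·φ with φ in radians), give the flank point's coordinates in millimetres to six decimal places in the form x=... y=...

x=59.579329 y=0.143619

pitch radius r_p = m·N/2 = 4.099·31/2 = 63.534500
base radius r_b = r_p·cos α = 63.534500·cos 23.009° = 58.479915
roll angle φ = 11.163° = 0.19483110 rad
x = r_b·(cos φ + φ·sin φ) = 58.479915·(0.98108038 + 0.19483110·0.19360084) = 59.579329
y = r_b·(sin φ − φ·cos φ) = 58.479915·(0.19360084 − 0.19483110·0.98108038) = 0.143619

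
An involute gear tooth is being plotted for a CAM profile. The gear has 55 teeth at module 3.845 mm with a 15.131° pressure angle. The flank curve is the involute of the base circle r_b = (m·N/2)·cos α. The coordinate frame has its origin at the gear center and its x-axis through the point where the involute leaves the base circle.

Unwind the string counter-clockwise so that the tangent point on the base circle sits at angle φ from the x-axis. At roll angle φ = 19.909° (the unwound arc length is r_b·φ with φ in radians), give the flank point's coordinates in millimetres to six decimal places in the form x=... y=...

pitch radius r_p = m·N/2 = 3.845·55/2 = 105.737500
base radius r_b = r_p·cos α = 105.737500·cos 15.131° = 102.071744
roll angle φ = 19.909° = 0.34747760 rad
x = r_b·(cos φ + φ·sin φ) = 102.071744·(0.94023465 + 0.34747760·0.34052725) = 108.049090
y = r_b·(sin φ − φ·cos φ) = 102.071744·(0.34052725 − 0.34747760·0.94023465) = 1.410301

x=108.049090 y=1.410301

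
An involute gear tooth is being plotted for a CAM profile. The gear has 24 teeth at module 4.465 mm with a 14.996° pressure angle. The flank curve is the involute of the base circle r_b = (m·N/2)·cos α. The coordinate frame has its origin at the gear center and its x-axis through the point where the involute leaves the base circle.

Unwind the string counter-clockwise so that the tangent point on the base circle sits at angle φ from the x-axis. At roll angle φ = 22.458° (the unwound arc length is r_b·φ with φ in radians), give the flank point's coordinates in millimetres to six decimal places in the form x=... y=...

pitch radius r_p = m·N/2 = 4.465·24/2 = 53.580000
base radius r_b = r_p·cos α = 53.580000·cos 14.996° = 51.755274
roll angle φ = 22.458° = 0.39196604 rad
x = r_b·(cos φ + φ·sin φ) = 51.755274·(0.92415981 + 0.39196604·0.38200609) = 55.579638
y = r_b·(sin φ − φ·cos φ) = 51.755274·(0.38200609 − 0.39196604·0.92415981) = 1.023038

x=55.579638 y=1.023038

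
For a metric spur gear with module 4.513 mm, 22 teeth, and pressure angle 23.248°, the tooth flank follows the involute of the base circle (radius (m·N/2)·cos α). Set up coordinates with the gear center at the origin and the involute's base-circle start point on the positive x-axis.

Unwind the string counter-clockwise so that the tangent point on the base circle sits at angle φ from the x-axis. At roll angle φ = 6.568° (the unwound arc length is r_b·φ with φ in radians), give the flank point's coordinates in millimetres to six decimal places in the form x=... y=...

pitch radius r_p = m·N/2 = 4.513·22/2 = 49.643000
base radius r_b = r_p·cos α = 49.643000·cos 23.248° = 45.612236
roll angle φ = 6.568° = 0.11463323 rad
x = r_b·(cos φ + φ·sin φ) = 45.612236·(0.99343680 + 0.11463323·0.11438233) = 45.910942
y = r_b·(sin φ − φ·cos φ) = 45.612236·(0.11438233 − 0.11463323·0.99343680) = 0.022873

x=45.910942 y=0.022873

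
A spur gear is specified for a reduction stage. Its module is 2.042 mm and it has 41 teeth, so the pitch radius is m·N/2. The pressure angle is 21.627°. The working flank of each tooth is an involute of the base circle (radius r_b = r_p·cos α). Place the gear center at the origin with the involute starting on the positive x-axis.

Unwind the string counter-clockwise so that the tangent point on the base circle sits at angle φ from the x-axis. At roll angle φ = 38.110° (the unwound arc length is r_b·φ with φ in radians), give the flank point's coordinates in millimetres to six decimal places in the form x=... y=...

pitch radius r_p = m·N/2 = 2.042·41/2 = 41.861000
base radius r_b = r_p·cos α = 41.861000·cos 21.627° = 38.914107
roll angle φ = 38.110° = 0.66514498 rad
x = r_b·(cos φ + φ·sin φ) = 38.914107·(0.78682732 + 0.66514498·0.61717321) = 46.593300
y = r_b·(sin φ − φ·cos φ) = 38.914107·(0.61717321 − 0.66514498·0.78682732) = 3.650882

x=46.593300 y=3.650882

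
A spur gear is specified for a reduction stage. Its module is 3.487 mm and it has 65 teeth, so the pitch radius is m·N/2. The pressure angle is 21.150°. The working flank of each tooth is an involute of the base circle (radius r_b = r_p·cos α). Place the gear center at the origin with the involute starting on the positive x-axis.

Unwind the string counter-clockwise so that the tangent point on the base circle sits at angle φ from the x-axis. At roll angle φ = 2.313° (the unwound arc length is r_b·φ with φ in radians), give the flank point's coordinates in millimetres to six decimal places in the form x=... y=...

pitch radius r_p = m·N/2 = 3.487·65/2 = 113.327500
base radius r_b = r_p·cos α = 113.327500·cos 21.150° = 105.693649
roll angle φ = 2.313° = 0.04036947 rad
x = r_b·(cos φ + φ·sin φ) = 105.693649·(0.99918526 + 0.04036947·0.04035850) = 105.779738
y = r_b·(sin φ − φ·cos φ) = 105.693649·(0.04035850 − 0.04036947·0.99918526) = 0.002317

x=105.779738 y=0.002317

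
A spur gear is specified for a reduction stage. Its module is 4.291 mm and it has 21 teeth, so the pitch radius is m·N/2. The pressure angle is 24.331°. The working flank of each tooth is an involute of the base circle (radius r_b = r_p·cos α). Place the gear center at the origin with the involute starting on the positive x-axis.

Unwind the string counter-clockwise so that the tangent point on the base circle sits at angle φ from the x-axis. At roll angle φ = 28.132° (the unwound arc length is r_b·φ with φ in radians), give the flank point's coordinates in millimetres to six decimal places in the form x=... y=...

x=45.707970 y=1.581098

pitch radius r_p = m·N/2 = 4.291·21/2 = 45.055500
base radius r_b = r_p·cos α = 45.055500·cos 24.331° = 41.053693
roll angle φ = 28.132° = 0.49099603 rad
x = r_b·(cos φ + φ·sin φ) = 41.053693·(0.88186367 + 0.49099603·0.47150448) = 45.707970
y = r_b·(sin φ − φ·cos φ) = 41.053693·(0.47150448 − 0.49099603·0.88186367) = 1.581098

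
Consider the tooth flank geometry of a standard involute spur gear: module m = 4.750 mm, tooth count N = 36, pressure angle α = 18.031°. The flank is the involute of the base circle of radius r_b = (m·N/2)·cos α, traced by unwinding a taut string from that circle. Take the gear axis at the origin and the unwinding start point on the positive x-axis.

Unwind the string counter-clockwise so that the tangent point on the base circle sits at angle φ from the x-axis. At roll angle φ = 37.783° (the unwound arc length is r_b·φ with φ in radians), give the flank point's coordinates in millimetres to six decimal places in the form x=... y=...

pitch radius r_p = m·N/2 = 4.750·36/2 = 85.500000
base radius r_b = r_p·cos α = 85.500000·cos 18.031° = 81.301025
roll angle φ = 37.783° = 0.65943775 rad
x = r_b·(cos φ + φ·sin φ) = 81.301025·(0.79033683 + 0.65943775·0.61267258) = 97.102388
y = r_b·(sin φ − φ·cos φ) = 81.301025·(0.61267258 − 0.65943775·0.79033683) = 7.438608

x=97.102388 y=7.438608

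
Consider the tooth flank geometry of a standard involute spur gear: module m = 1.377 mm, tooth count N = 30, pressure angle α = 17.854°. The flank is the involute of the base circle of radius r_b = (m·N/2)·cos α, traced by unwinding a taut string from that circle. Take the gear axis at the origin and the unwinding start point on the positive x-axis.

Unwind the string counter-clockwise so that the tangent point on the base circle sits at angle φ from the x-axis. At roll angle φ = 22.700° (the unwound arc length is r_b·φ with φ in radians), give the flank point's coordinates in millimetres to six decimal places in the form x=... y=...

x=21.143249 y=0.401186

pitch radius r_p = m·N/2 = 1.377·30/2 = 20.655000
base radius r_b = r_p·cos α = 20.655000·cos 17.854° = 19.660273
roll angle φ = 22.700° = 0.39618974 rad
x = r_b·(cos φ + φ·sin φ) = 19.660273·(0.92253809 + 0.39618974·0.38590604) = 21.143249
y = r_b·(sin φ − φ·cos φ) = 19.660273·(0.38590604 − 0.39618974·0.92253809) = 0.401186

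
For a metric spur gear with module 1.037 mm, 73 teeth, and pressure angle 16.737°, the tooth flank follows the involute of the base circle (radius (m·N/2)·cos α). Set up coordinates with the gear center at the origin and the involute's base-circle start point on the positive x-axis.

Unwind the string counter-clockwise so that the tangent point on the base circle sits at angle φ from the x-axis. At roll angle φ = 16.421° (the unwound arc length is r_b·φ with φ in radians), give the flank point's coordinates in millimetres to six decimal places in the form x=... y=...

x=37.705261 y=0.282105

pitch radius r_p = m·N/2 = 1.037·73/2 = 37.850500
base radius r_b = r_p·cos α = 37.850500·cos 16.737° = 36.247029
roll angle φ = 16.421° = 0.28660052 rad
x = r_b·(cos φ + φ·sin φ) = 36.247029·(0.95921043 + 0.28660052·0.28269304) = 37.705261
y = r_b·(sin φ − φ·cos φ) = 36.247029·(0.28269304 − 0.28660052·0.95921043) = 0.282105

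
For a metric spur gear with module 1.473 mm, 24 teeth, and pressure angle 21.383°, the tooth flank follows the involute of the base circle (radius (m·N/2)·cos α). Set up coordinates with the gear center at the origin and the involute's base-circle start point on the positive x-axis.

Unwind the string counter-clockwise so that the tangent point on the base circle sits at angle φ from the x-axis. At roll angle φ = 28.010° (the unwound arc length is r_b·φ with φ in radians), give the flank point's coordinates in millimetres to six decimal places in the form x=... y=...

pitch radius r_p = m·N/2 = 1.473·24/2 = 17.676000
base radius r_b = r_p·cos α = 17.676000·cos 21.383° = 16.459256
roll angle φ = 28.010° = 0.48886672 rad
x = r_b·(cos φ + φ·sin φ) = 16.459256·(0.88286564 + 0.48886672·0.46962566) = 18.310099
y = r_b·(sin φ − φ·cos φ) = 16.459256·(0.46962566 − 0.48886672·0.88286564) = 0.625814

x=18.310099 y=0.625814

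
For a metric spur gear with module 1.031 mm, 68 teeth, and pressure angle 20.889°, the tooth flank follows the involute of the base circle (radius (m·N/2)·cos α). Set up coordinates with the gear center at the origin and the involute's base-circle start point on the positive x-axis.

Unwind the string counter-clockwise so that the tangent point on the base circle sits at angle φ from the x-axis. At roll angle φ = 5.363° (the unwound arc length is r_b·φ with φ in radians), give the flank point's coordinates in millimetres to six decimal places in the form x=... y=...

x=32.893157 y=0.008945

pitch radius r_p = m·N/2 = 1.031·68/2 = 35.054000
base radius r_b = r_p·cos α = 35.054000·cos 20.889° = 32.750004
roll angle φ = 5.363° = 0.09360201 rad
x = r_b·(cos φ + φ·sin φ) = 32.750004·(0.99562253 + 0.09360201·0.09346539) = 32.893157
y = r_b·(sin φ − φ·cos φ) = 32.750004·(0.09346539 − 0.09360201·0.99562253) = 0.008945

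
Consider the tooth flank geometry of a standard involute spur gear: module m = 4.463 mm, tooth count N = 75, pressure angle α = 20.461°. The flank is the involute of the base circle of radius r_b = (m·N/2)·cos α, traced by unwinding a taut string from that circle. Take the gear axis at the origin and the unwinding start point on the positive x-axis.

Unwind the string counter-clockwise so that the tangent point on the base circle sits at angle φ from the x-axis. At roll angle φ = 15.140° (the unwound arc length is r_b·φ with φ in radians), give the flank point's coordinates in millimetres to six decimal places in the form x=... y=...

pitch radius r_p = m·N/2 = 4.463·75/2 = 167.362500
base radius r_b = r_p·cos α = 167.362500·cos 20.461° = 156.803659
roll angle φ = 15.140° = 0.26424285 rad
x = r_b·(cos φ + φ·sin φ) = 156.803659·(0.96529053 + 0.26424285·0.26117847) = 162.182819
y = r_b·(sin φ − φ·cos φ) = 156.803659·(0.26117847 − 0.26424285·0.96529053) = 0.957655

x=162.182819 y=0.957655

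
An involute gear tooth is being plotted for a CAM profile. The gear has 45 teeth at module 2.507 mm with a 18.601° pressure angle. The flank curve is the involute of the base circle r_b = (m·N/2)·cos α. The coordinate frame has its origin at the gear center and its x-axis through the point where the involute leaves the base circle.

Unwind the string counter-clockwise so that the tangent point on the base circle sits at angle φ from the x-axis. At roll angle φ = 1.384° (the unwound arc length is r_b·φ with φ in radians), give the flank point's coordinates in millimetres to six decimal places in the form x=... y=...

pitch radius r_p = m·N/2 = 2.507·45/2 = 56.407500
base radius r_b = r_p·cos α = 56.407500·cos 18.601° = 53.460933
roll angle φ = 1.384° = 0.02415536 rad
x = r_b·(cos φ + φ·sin φ) = 53.460933·(0.99970827 + 0.02415536·0.02415301) = 53.476527
y = r_b·(sin φ − φ·cos φ) = 53.460933·(0.02415301 − 0.02415536·0.99970827) = 0.000251

x=53.476527 y=0.000251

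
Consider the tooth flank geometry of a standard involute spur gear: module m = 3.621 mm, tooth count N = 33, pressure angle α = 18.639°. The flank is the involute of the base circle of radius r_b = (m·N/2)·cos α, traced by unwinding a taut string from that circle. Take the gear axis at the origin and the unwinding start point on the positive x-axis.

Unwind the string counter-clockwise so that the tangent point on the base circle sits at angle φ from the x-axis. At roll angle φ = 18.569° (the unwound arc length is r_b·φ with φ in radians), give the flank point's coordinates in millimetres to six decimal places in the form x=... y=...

x=59.508395 y=0.635657

pitch radius r_p = m·N/2 = 3.621·33/2 = 59.746500
base radius r_b = r_p·cos α = 59.746500·cos 18.639° = 56.612861
roll angle φ = 18.569° = 0.32409019 rad
x = r_b·(cos φ + φ·sin φ) = 56.612861·(0.94794084 + 0.32409019·0.31844647) = 59.508395
y = r_b·(sin φ − φ·cos φ) = 56.612861·(0.31844647 − 0.32409019·0.94794084) = 0.635657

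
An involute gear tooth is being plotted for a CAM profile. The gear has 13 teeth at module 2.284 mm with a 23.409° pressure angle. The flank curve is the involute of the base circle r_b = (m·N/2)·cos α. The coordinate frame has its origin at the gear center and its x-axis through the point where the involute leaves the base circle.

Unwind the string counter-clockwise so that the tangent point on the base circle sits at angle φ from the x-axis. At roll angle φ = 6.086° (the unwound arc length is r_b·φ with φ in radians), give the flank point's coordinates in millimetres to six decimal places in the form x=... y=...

pitch radius r_p = m·N/2 = 2.284·13/2 = 14.846000
base radius r_b = r_p·cos α = 14.846000·cos 23.409° = 13.624059
roll angle φ = 6.086° = 0.10622074 rad
x = r_b·(cos φ + φ·sin φ) = 13.624059·(0.99436388 + 0.10622074·0.10602111) = 13.700701
y = r_b·(sin φ − φ·cos φ) = 13.624059·(0.10602111 − 0.10622074·0.99436388) = 0.005437

x=13.700701 y=0.005437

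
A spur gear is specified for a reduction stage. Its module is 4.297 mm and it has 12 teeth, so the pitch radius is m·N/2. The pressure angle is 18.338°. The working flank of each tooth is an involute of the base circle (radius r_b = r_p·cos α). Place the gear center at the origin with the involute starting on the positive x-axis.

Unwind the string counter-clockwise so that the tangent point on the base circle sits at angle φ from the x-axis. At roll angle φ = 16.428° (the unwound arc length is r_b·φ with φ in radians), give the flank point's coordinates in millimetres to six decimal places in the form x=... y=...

x=25.458082 y=0.190710

pitch radius r_p = m·N/2 = 4.297·12/2 = 25.782000
base radius r_b = r_p·cos α = 25.782000·cos 18.338° = 24.472713
roll angle φ = 16.428° = 0.28672269 rad
x = r_b·(cos φ + φ·sin φ) = 24.472713·(0.95917588 + 0.28672269·0.28281023) = 25.458082
y = r_b·(sin φ − φ·cos φ) = 24.472713·(0.28281023 − 0.28672269·0.95917588) = 0.190710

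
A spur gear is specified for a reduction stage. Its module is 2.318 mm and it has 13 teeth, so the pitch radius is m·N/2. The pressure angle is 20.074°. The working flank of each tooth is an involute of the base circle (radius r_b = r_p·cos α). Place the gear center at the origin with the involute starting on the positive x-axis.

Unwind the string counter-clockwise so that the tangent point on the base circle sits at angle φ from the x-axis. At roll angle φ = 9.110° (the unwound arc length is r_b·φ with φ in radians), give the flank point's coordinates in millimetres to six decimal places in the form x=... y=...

pitch radius r_p = m·N/2 = 2.318·13/2 = 15.067000
base radius r_b = r_p·cos α = 15.067000·cos 20.074° = 14.151681
roll angle φ = 9.110° = 0.15899949 rad
x = r_b·(cos φ + φ·sin φ) = 14.151681·(0.98738619 + 0.15899949·0.15833040) = 14.329436
y = r_b·(sin φ − φ·cos φ) = 14.151681·(0.15833040 − 0.15899949·0.98738619) = 0.018914

x=14.329436 y=0.018914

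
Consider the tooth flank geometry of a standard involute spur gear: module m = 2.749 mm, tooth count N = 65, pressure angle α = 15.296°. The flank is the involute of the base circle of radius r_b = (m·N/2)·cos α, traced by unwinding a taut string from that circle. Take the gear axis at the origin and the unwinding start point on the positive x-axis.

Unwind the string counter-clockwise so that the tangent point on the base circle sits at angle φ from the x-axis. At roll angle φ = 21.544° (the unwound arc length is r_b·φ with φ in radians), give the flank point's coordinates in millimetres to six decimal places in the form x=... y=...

x=92.056133 y=1.505676

pitch radius r_p = m·N/2 = 2.749·65/2 = 89.342500
base radius r_b = r_p·cos α = 89.342500·cos 15.296° = 86.177617
roll angle φ = 21.544° = 0.37601373 rad
x = r_b·(cos φ + φ·sin φ) = 86.177617·(0.93013584 + 0.37601373·0.36721563) = 92.056133
y = r_b·(sin φ − φ·cos φ) = 86.177617·(0.36721563 − 0.37601373·0.93013584) = 1.505676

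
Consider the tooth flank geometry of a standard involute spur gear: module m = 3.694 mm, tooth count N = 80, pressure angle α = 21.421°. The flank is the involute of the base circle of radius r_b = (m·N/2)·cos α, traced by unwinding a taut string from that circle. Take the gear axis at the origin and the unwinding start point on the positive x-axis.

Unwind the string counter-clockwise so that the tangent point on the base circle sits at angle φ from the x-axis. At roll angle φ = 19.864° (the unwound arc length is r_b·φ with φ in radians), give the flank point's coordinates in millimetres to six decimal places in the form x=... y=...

pitch radius r_p = m·N/2 = 3.694·80/2 = 147.760000
base radius r_b = r_p·cos α = 147.760000·cos 21.421° = 137.553038
roll angle φ = 19.864° = 0.34669220 rad
x = r_b·(cos φ + φ·sin φ) = 137.553038·(0.94050181 + 0.34669220·0.33978868) = 145.572915
y = r_b·(sin φ − φ·cos φ) = 137.553038·(0.33978868 − 0.34669220·0.94050181) = 1.887783

x=145.572915 y=1.887783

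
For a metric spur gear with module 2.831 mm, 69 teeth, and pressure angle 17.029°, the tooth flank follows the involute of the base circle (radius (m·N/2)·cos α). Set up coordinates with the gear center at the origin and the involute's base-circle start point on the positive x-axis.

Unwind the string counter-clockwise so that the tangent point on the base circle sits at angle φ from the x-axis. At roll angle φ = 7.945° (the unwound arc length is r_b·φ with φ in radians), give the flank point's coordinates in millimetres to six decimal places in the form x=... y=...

pitch radius r_p = m·N/2 = 2.831·69/2 = 97.669500
base radius r_b = r_p·cos α = 97.669500·cos 17.029° = 93.387342
roll angle φ = 7.945° = 0.13866641 rad
x = r_b·(cos φ + φ·sin φ) = 93.387342·(0.99040121 + 0.13866641·0.13822245) = 94.280874
y = r_b·(sin φ − φ·cos φ) = 93.387342·(0.13822245 − 0.13866641·0.99040121) = 0.082841

x=94.280874 y=0.082841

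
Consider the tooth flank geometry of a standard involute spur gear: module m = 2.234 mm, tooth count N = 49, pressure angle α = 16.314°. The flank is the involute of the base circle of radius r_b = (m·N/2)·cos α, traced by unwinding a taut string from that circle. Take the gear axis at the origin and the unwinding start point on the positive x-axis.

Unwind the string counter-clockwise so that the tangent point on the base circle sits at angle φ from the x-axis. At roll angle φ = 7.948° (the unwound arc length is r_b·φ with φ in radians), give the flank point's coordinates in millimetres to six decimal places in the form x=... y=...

x=53.032247 y=0.046650

pitch radius r_p = m·N/2 = 2.234·49/2 = 54.733000
base radius r_b = r_p·cos α = 54.733000·cos 16.314° = 52.529268
roll angle φ = 7.948° = 0.13871877 rad
x = r_b·(cos φ + φ·sin φ) = 52.529268·(0.99039397 + 0.13871877·0.13827430) = 53.032247
y = r_b·(sin φ − φ·cos φ) = 52.529268·(0.13827430 − 0.13871877·0.99039397) = 0.046650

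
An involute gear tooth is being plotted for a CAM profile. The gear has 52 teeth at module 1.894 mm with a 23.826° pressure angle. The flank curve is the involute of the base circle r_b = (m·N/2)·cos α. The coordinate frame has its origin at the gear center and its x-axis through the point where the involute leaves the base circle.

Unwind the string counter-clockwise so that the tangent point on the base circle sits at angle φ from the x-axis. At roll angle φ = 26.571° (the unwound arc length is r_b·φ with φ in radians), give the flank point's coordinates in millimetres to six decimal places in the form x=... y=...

x=49.633952 y=1.465662

pitch radius r_p = m·N/2 = 1.894·52/2 = 49.244000
base radius r_b = r_p·cos α = 49.244000·cos 23.826° = 45.047252
roll angle φ = 26.571° = 0.46375144 rad
x = r_b·(cos φ + φ·sin φ) = 45.047252·(0.89438075 + 0.46375144·0.44730646) = 49.633952
y = r_b·(sin φ − φ·cos φ) = 45.047252·(0.44730646 − 0.46375144·0.89438075) = 1.465662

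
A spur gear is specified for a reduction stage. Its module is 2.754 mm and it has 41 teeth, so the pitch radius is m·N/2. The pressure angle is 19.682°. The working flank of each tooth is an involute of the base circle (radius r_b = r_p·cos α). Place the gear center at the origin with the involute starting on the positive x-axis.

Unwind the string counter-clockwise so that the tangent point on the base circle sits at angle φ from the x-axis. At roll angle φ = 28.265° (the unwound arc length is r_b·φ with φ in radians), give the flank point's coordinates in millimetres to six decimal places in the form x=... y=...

x=59.238716 y=2.075989

pitch radius r_p = m·N/2 = 2.754·41/2 = 56.457000
base radius r_b = r_p·cos α = 56.457000·cos 19.682° = 53.158579
roll angle φ = 28.265° = 0.49331731 rad
x = r_b·(cos φ + φ·sin φ) = 53.158579·(0.88076679 + 0.49331731·0.47355027) = 59.238716
y = r_b·(sin φ − φ·cos φ) = 53.158579·(0.47355027 − 0.49331731·0.88076679) = 2.075989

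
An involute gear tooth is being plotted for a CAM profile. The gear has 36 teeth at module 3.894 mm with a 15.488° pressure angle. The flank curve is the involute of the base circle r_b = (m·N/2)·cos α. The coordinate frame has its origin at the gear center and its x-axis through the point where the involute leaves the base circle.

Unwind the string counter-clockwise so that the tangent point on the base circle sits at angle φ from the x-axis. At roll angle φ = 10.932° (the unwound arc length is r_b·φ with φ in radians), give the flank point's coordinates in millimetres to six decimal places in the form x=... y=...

pitch radius r_p = m·N/2 = 3.894·36/2 = 70.092000
base radius r_b = r_p·cos α = 70.092000·cos 15.488° = 67.546707
roll angle φ = 10.932° = 0.19079939 rad
x = r_b·(cos φ + φ·sin φ) = 67.546707·(0.98185295 + 0.19079939·0.18964384) = 68.765039
y = r_b·(sin φ − φ·cos φ) = 67.546707·(0.18964384 − 0.19079939·0.98185295) = 0.155823

x=68.765039 y=0.155823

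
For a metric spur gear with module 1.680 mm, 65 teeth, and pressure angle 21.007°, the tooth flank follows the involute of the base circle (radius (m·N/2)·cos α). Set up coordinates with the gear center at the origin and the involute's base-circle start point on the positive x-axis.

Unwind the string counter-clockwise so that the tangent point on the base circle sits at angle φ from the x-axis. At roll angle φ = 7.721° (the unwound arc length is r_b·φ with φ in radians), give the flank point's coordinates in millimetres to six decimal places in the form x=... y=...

pitch radius r_p = m·N/2 = 1.680·65/2 = 54.600000
base radius r_b = r_p·cos α = 54.600000·cos 21.007° = 50.971100
roll angle φ = 7.721° = 0.13475687 rad
x = r_b·(cos φ + φ·sin φ) = 50.971100·(0.99093402 + 0.13475687·0.13434939) = 51.431804
y = r_b·(sin φ − φ·cos φ) = 50.971100·(0.13434939 − 0.13475687·0.99093402) = 0.041502

x=51.431804 y=0.041502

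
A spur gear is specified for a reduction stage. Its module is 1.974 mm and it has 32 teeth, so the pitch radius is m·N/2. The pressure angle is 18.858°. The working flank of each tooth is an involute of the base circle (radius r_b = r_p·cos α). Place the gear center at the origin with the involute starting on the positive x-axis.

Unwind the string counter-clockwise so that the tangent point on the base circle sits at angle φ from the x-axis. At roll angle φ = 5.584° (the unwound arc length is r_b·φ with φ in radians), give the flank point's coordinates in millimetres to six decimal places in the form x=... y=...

x=30.030260 y=0.009214

pitch radius r_p = m·N/2 = 1.974·32/2 = 31.584000
base radius r_b = r_p·cos α = 31.584000·cos 18.858° = 29.888651
roll angle φ = 5.584° = 0.09745919 rad
x = r_b·(cos φ + φ·sin φ) = 29.888651·(0.99525461 + 0.09745919·0.09730498) = 30.030260
y = r_b·(sin φ − φ·cos φ) = 29.888651·(0.09730498 − 0.09745919·0.99525461) = 0.009214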